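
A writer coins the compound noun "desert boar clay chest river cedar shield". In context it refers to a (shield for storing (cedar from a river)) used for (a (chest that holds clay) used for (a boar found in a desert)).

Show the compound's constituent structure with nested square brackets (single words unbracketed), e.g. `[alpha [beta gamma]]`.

[[[desert boar] [clay chest]] [[river cedar] shield]]

Whole compound: head "shield" (specifically "river cedar shield"), modifier "desert boar clay chest".
Within "desert boar clay chest", the head is "chest" (specifically "clay chest") and the modifier is "desert boar".
Within "desert boar", the head is "boar" and the modifier is "desert".
Within "clay chest", the head is "chest" and the modifier is "clay".
Within "river cedar shield", the head is "shield" and the modifier is "river cedar".
Within "river cedar", the head is "cedar" and the modifier is "river".
Putting it together: [[[desert boar] [clay chest]] [[river cedar] shield]].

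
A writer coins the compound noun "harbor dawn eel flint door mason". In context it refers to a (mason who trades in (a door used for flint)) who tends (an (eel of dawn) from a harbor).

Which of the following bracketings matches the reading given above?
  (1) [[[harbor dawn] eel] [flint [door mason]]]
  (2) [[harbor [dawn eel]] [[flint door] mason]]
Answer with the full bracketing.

The paraphrase's head is the "mason" part ("flint door mason"); its modifier is "harbor dawn eel".
That top-level split, carried through the inner groups, gives [[harbor [dawn eel]] [[flint door] mason]].

[[harbor [dawn eel]] [[flint door] mason]]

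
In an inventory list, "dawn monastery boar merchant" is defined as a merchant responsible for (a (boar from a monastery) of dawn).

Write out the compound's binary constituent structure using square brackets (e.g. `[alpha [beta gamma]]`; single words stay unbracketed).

[[dawn [monastery boar]] merchant]

Overall it is a kind of merchant; the modifier is "dawn monastery boar".
Inside "dawn monastery boar": head "boar" (specifically "monastery boar"), modifier "dawn".
Inside "monastery boar": head "boar", modifier "monastery".
Putting it together: [[dawn [monastery boar]] merchant].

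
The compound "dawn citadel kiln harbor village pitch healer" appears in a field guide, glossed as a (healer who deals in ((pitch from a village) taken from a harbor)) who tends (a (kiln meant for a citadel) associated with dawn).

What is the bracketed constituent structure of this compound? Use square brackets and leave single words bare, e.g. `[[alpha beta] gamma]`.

Whole compound: head "healer" (specifically "harbor village pitch healer"), modifier "dawn citadel kiln".
Inside "dawn citadel kiln": head "kiln" (specifically "citadel kiln"), modifier "dawn".
Inside "citadel kiln": head "kiln", modifier "citadel".
Inside "harbor village pitch healer": head "healer", modifier "harbor village pitch".
Inside "harbor village pitch": head "pitch" (specifically "village pitch"), modifier "harbor".
Inside "village pitch": head "pitch", modifier "village".
Putting it together: [[dawn [citadel kiln]] [[harbor [village pitch]] healer]].

[[dawn [citadel kiln]] [[harbor [village pitch]] healer]]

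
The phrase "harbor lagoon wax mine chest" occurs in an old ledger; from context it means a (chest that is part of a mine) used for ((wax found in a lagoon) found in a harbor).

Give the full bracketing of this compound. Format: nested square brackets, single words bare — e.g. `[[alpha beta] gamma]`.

[[harbor [lagoon wax]] [mine chest]]

Overall it is a kind of chest (specifically "mine chest"); the modifier is "harbor lagoon wax".
Within "harbor lagoon wax", the head is "wax" (specifically "lagoon wax") and the modifier is "harbor".
Within "lagoon wax", the head is "wax" and the modifier is "lagoon".
Within "mine chest", the head is "chest" and the modifier is "mine".
So the structure is [[harbor [lagoon wax]] [mine chest]].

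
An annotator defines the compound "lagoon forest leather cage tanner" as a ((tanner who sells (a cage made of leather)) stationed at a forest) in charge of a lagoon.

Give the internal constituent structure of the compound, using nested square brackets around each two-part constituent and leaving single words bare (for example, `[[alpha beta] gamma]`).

Whole compound: head "tanner" (specifically "forest leather cage tanner"), modifier "lagoon".
"forest leather cage tanner" → head "tanner" (specifically "leather cage tanner"), modifier "forest".
"leather cage tanner" → head "tanner", modifier "leather cage".
"leather cage" → head "cage", modifier "leather".
Putting it together: [lagoon [forest [[leather cage] tanner]]].

[lagoon [forest [[leather cage] tanner]]]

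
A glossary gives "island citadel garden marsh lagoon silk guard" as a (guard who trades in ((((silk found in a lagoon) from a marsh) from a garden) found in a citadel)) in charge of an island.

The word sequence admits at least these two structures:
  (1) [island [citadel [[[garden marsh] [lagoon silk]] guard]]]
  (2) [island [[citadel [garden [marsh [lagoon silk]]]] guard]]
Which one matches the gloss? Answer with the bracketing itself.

The paraphrase's head is the "guard" part ("citadel garden marsh lagoon silk guard"); its modifier is "island".
That top-level split, carried through the inner groups, gives [island [[citadel [garden [marsh [lagoon silk]]]] guard]].

[island [[citadel [garden [marsh [lagoon silk]]]] guard]]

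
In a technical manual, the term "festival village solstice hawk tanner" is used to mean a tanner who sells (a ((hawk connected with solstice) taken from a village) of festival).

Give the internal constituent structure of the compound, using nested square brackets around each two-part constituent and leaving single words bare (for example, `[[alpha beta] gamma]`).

[[festival [village [solstice hawk]]] tanner]

Overall it is a kind of tanner; the modifier is "festival village solstice hawk".
"festival village solstice hawk" → head "hawk" (specifically "village solstice hawk"), modifier "festival".
"village solstice hawk" → head "hawk" (specifically "solstice hawk"), modifier "village".
"solstice hawk" → head "hawk", modifier "solstice".
Putting it together: [[festival [village [solstice hawk]]] tanner].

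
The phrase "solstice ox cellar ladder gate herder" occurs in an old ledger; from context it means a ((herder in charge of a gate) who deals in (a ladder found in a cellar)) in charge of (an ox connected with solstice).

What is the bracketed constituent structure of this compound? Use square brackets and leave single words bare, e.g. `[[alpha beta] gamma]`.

The outermost head in the paraphrase is "herder" (specifically "cellar ladder gate herder"), modified by "solstice ox".
Within "solstice ox", the head is "ox" and the modifier is "solstice".
Within "cellar ladder gate herder", the head is "herder" (specifically "gate herder") and the modifier is "cellar ladder".
Within "cellar ladder", the head is "ladder" and the modifier is "cellar".
Within "gate herder", the head is "herder" and the modifier is "gate".
Assembled: [[solstice ox] [[cellar ladder] [gate herder]]].

[[solstice ox] [[cellar ladder] [gate herder]]]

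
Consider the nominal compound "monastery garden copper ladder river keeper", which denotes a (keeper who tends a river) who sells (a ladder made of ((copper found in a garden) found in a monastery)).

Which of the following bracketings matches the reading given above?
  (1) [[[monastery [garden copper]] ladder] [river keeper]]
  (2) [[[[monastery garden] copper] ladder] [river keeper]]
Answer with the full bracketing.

[[[monastery [garden copper]] ladder] [river keeper]]

The paraphrase's head is the "keeper" part ("river keeper"); its modifier is "monastery garden copper ladder".
That top-level split, carried through the inner groups, gives [[[monastery [garden copper]] ladder] [river keeper]].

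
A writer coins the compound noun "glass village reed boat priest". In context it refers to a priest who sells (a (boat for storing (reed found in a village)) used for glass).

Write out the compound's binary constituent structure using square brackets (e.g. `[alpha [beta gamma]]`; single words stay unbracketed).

Overall it is a kind of priest; the modifier is "glass village reed boat".
Within "glass village reed boat", the head is "boat" (specifically "village reed boat") and the modifier is "glass".
Within "village reed boat", the head is "boat" and the modifier is "village reed".
Within "village reed", the head is "reed" and the modifier is "village".
Assembled: [[glass [[village reed] boat]] priest].

[[glass [[village reed] boat]] priest]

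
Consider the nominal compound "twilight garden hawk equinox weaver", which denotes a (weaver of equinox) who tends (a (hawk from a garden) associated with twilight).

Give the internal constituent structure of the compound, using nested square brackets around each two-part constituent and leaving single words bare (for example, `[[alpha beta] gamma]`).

[[twilight [garden hawk]] [equinox weaver]]

The outermost head in the paraphrase is "weaver" (specifically "equinox weaver"), modified by "twilight garden hawk".
Inside "twilight garden hawk": head "hawk" (specifically "garden hawk"), modifier "twilight".
Inside "garden hawk": head "hawk", modifier "garden".
Inside "equinox weaver": head "weaver", modifier "equinox".
Putting it together: [[twilight [garden hawk]] [equinox weaver]].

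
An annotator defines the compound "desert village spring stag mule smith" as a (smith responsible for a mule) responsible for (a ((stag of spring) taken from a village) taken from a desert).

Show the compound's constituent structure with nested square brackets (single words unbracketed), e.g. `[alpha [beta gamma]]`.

[[desert [village [spring stag]]] [mule smith]]

At the top level: head "smith" (specifically "mule smith"); modifier "desert village spring stag".
Inside "desert village spring stag": head "stag" (specifically "village spring stag"), modifier "desert".
Inside "village spring stag": head "stag" (specifically "spring stag"), modifier "village".
Inside "spring stag": head "stag", modifier "spring".
Inside "mule smith": head "smith", modifier "mule".
So the structure is [[desert [village [spring stag]]] [mule smith]].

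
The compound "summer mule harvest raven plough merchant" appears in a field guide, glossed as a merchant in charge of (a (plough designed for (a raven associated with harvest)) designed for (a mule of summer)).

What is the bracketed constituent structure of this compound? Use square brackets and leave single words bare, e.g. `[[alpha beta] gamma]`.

The outermost head in the paraphrase is "merchant", modified by "summer mule harvest raven plough".
"summer mule harvest raven plough" → head "plough" (specifically "harvest raven plough"), modifier "summer mule".
"summer mule" → head "mule", modifier "summer".
"harvest raven plough" → head "plough", modifier "harvest raven".
"harvest raven" → head "raven", modifier "harvest".
Assembled: [[[summer mule] [[harvest raven] plough]] merchant].

[[[summer mule] [[harvest raven] plough]] merchant]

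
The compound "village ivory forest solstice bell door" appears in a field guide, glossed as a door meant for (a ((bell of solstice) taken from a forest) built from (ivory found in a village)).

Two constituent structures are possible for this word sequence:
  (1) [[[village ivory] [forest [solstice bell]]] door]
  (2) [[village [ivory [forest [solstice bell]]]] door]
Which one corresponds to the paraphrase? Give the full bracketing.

[[[village ivory] [forest [solstice bell]]] door]

The paraphrase's head is the "door" part ("door"); its modifier is "village ivory forest solstice bell".
That top-level split, carried through the inner groups, gives [[[village ivory] [forest [solstice bell]]] door].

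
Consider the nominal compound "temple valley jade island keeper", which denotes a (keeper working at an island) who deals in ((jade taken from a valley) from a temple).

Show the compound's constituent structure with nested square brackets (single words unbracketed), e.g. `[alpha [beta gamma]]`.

[[temple [valley jade]] [island keeper]]

Overall it is a kind of keeper (specifically "island keeper"); the modifier is "temple valley jade".
Inside "temple valley jade": head "jade" (specifically "valley jade"), modifier "temple".
Inside "valley jade": head "jade", modifier "valley".
Inside "island keeper": head "keeper", modifier "island".
Putting it together: [[temple [valley jade]] [island keeper]].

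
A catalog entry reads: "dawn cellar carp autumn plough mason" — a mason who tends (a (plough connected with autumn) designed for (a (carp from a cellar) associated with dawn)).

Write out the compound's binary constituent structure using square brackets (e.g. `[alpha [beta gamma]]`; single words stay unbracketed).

Overall it is a kind of mason; the modifier is "dawn cellar carp autumn plough".
"dawn cellar carp autumn plough" → head "plough" (specifically "autumn plough"), modifier "dawn cellar carp".
"dawn cellar carp" → head "carp" (specifically "cellar carp"), modifier "dawn".
"cellar carp" → head "carp", modifier "cellar".
"autumn plough" → head "plough", modifier "autumn".
Assembled: [[[dawn [cellar carp]] [autumn plough]] mason].

[[[dawn [cellar carp]] [autumn plough]] mason]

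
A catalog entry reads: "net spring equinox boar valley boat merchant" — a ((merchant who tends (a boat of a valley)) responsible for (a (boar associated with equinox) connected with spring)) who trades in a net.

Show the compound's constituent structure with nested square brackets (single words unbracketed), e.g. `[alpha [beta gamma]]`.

The outermost head in the paraphrase is "merchant" (specifically "spring equinox boar valley boat merchant"), modified by "net".
Within "spring equinox boar valley boat merchant", the head is "merchant" (specifically "valley boat merchant") and the modifier is "spring equinox boar".
Within "spring equinox boar", the head is "boar" (specifically "equinox boar") and the modifier is "spring".
Within "equinox boar", the head is "boar" and the modifier is "equinox".
Within "valley boat merchant", the head is "merchant" and the modifier is "valley boat".
Within "valley boat", the head is "boat" and the modifier is "valley".
Assembled: [net [[spring [equinox boar]] [[valley boat] merchant]]].

[net [[spring [equinox boar]] [[valley boat] merchant]]]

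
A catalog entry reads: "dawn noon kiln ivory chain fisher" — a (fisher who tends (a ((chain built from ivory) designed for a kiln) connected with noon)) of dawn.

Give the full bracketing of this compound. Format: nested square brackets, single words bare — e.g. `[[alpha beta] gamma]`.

At the top level: head "fisher" (specifically "noon kiln ivory chain fisher"); modifier "dawn".
Inside "noon kiln ivory chain fisher": head "fisher", modifier "noon kiln ivory chain".
Inside "noon kiln ivory chain": head "chain" (specifically "kiln ivory chain"), modifier "noon".
Inside "kiln ivory chain": head "chain" (specifically "ivory chain"), modifier "kiln".
Inside "ivory chain": head "chain", modifier "ivory".
Putting it together: [dawn [[noon [kiln [ivory chain]]] fisher]].

[dawn [[noon [kiln [ivory chain]]] fisher]]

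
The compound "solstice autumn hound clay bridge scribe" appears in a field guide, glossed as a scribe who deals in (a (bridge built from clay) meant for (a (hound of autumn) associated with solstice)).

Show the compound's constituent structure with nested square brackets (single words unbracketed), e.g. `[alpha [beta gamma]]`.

[[[solstice [autumn hound]] [clay bridge]] scribe]

At the top level: head "scribe"; modifier "solstice autumn hound clay bridge".
"solstice autumn hound clay bridge" → head "bridge" (specifically "clay bridge"), modifier "solstice autumn hound".
"solstice autumn hound" → head "hound" (specifically "autumn hound"), modifier "solstice".
"autumn hound" → head "hound", modifier "autumn".
"clay bridge" → head "bridge", modifier "clay".
Assembled: [[[solstice [autumn hound]] [clay bridge]] scribe].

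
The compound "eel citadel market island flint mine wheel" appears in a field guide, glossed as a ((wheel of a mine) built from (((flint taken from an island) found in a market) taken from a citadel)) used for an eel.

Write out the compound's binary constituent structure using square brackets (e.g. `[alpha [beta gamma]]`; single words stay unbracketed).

Whole compound: head "wheel" (specifically "citadel market island flint mine wheel"), modifier "eel".
"citadel market island flint mine wheel" → head "wheel" (specifically "mine wheel"), modifier "citadel market island flint".
"citadel market island flint" → head "flint" (specifically "market island flint"), modifier "citadel".
"market island flint" → head "flint" (specifically "island flint"), modifier "market".
"island flint" → head "flint", modifier "island".
"mine wheel" → head "wheel", modifier "mine".
Assembled: [eel [[citadel [market [island flint]]] [mine wheel]]].

[eel [[citadel [market [island flint]]] [mine wheel]]]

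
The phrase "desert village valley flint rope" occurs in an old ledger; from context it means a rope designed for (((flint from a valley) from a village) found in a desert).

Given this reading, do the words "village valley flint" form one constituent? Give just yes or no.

The paraphrase groups the words so that "village valley flint" is one unit: it corresponds to a single parenthesized sub-phrase.
The full structure is [[desert [village [valley flint]]] rope], in which [village valley flint] is a constituent.

yes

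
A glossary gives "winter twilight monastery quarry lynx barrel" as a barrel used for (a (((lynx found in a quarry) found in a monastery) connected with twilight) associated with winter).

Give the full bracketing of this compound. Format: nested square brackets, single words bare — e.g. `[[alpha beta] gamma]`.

[[winter [twilight [monastery [quarry lynx]]]] barrel]

The outermost head in the paraphrase is "barrel", modified by "winter twilight monastery quarry lynx".
Within "winter twilight monastery quarry lynx", the head is "lynx" (specifically "twilight monastery quarry lynx") and the modifier is "winter".
Within "twilight monastery quarry lynx", the head is "lynx" (specifically "monastery quarry lynx") and the modifier is "twilight".
Within "monastery quarry lynx", the head is "lynx" (specifically "quarry lynx") and the modifier is "monastery".
Within "quarry lynx", the head is "lynx" and the modifier is "quarry".
So the structure is [[winter [twilight [monastery [quarry lynx]]]] barrel].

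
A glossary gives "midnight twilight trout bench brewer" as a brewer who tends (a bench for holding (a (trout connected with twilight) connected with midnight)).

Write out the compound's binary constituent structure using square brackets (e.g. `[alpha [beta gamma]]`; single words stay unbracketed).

[[[midnight [twilight trout]] bench] brewer]

Overall it is a kind of brewer; the modifier is "midnight twilight trout bench".
Inside "midnight twilight trout bench": head "bench", modifier "midnight twilight trout".
Inside "midnight twilight trout": head "trout" (specifically "twilight trout"), modifier "midnight".
Inside "twilight trout": head "trout", modifier "twilight".
So the structure is [[[midnight [twilight trout]] bench] brewer].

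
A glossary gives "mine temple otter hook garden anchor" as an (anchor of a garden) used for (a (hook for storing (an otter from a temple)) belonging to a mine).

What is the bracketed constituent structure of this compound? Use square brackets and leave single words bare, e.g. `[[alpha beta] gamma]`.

[[mine [[temple otter] hook]] [garden anchor]]

At the top level: head "anchor" (specifically "garden anchor"); modifier "mine temple otter hook".
"mine temple otter hook" → head "hook" (specifically "temple otter hook"), modifier "mine".
"temple otter hook" → head "hook", modifier "temple otter".
"temple otter" → head "otter", modifier "temple".
"garden anchor" → head "anchor", modifier "garden".
Putting it together: [[mine [[temple otter] hook]] [garden anchor]].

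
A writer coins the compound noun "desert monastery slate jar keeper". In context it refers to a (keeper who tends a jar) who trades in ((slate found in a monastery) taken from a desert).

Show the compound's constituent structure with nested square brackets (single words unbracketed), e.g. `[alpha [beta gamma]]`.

At the top level: head "keeper" (specifically "jar keeper"); modifier "desert monastery slate".
"desert monastery slate" → head "slate" (specifically "monastery slate"), modifier "desert".
"monastery slate" → head "slate", modifier "monastery".
"jar keeper" → head "keeper", modifier "jar".
Assembled: [[desert [monastery slate]] [jar keeper]].

[[desert [monastery slate]] [jar keeper]]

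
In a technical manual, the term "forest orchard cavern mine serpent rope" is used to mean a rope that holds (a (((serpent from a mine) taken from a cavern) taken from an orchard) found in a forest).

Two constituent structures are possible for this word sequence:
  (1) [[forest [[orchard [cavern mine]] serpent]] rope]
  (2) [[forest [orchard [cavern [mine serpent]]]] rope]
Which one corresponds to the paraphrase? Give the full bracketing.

The paraphrase's head is the "rope" part ("rope"); its modifier is "forest orchard cavern mine serpent".
That top-level split, carried through the inner groups, gives [[forest [orchard [cavern [mine serpent]]]] rope].

[[forest [orchard [cavern [mine serpent]]]] rope]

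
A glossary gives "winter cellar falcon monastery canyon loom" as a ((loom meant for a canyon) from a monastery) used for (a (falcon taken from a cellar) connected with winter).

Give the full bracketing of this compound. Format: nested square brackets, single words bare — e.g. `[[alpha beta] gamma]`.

Whole compound: head "loom" (specifically "monastery canyon loom"), modifier "winter cellar falcon".
Inside "winter cellar falcon": head "falcon" (specifically "cellar falcon"), modifier "winter".
Inside "cellar falcon": head "falcon", modifier "cellar".
Inside "monastery canyon loom": head "loom" (specifically "canyon loom"), modifier "monastery".
Inside "canyon loom": head "loom", modifier "canyon".
Assembled: [[winter [cellar falcon]] [monastery [canyon loom]]].

[[winter [cellar falcon]] [monastery [canyon loom]]]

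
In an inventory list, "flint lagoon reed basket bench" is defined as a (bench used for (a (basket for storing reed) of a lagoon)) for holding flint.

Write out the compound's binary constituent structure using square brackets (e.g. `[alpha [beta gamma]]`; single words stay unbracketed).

Overall it is a kind of bench (specifically "lagoon reed basket bench"); the modifier is "flint".
Inside "lagoon reed basket bench": head "bench", modifier "lagoon reed basket".
Inside "lagoon reed basket": head "basket" (specifically "reed basket"), modifier "lagoon".
Inside "reed basket": head "basket", modifier "reed".
Assembled: [flint [[lagoon [reed basket]] bench]].

[flint [[lagoon [reed basket]] bench]]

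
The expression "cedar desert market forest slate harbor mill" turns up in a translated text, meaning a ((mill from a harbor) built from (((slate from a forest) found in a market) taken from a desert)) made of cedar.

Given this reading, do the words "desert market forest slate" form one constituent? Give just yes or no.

yes

The paraphrase groups the words so that "desert market forest slate" is one unit: it corresponds to a single parenthesized sub-phrase.
The full structure is [cedar [[desert [market [forest slate]]] [harbor mill]]], in which [desert market forest slate] is a constituent.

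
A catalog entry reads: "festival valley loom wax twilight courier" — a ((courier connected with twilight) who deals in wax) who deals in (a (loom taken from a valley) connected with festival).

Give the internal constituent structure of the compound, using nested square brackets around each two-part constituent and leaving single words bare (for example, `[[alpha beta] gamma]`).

[[festival [valley loom]] [wax [twilight courier]]]

Overall it is a kind of courier (specifically "wax twilight courier"); the modifier is "festival valley loom".
Within "festival valley loom", the head is "loom" (specifically "valley loom") and the modifier is "festival".
Within "valley loom", the head is "loom" and the modifier is "valley".
Within "wax twilight courier", the head is "courier" (specifically "twilight courier") and the modifier is "wax".
Within "twilight courier", the head is "courier" and the modifier is "twilight".
So the structure is [[festival [valley loom]] [wax [twilight courier]]].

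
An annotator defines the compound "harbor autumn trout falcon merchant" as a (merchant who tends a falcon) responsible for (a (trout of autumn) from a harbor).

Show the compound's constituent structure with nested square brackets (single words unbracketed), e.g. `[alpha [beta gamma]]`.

[[harbor [autumn trout]] [falcon merchant]]

Whole compound: head "merchant" (specifically "falcon merchant"), modifier "harbor autumn trout".
Within "harbor autumn trout", the head is "trout" (specifically "autumn trout") and the modifier is "harbor".
Within "autumn trout", the head is "trout" and the modifier is "autumn".
Within "falcon merchant", the head is "merchant" and the modifier is "falcon".
So the structure is [[harbor [autumn trout]] [falcon merchant]].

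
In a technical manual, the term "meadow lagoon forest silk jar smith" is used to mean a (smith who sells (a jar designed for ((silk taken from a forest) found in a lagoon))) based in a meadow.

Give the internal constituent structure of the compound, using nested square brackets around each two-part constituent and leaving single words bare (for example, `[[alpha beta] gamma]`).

At the top level: head "smith" (specifically "lagoon forest silk jar smith"); modifier "meadow".
Within "lagoon forest silk jar smith", the head is "smith" and the modifier is "lagoon forest silk jar".
Within "lagoon forest silk jar", the head is "jar" and the modifier is "lagoon forest silk".
Within "lagoon forest silk", the head is "silk" (specifically "forest silk") and the modifier is "lagoon".
Within "forest silk", the head is "silk" and the modifier is "forest".
So the structure is [meadow [[[lagoon [forest silk]] jar] smith]].

[meadow [[[lagoon [forest silk]] jar] smith]]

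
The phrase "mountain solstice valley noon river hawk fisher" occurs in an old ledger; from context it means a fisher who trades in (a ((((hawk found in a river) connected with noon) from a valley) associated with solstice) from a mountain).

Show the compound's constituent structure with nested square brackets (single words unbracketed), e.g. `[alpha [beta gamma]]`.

[[mountain [solstice [valley [noon [river hawk]]]]] fisher]

The outermost head in the paraphrase is "fisher", modified by "mountain solstice valley noon river hawk".
"mountain solstice valley noon river hawk" → head "hawk" (specifically "solstice valley noon river hawk"), modifier "mountain".
"solstice valley noon river hawk" → head "hawk" (specifically "valley noon river hawk"), modifier "solstice".
"valley noon river hawk" → head "hawk" (specifically "noon river hawk"), modifier "valley".
"noon river hawk" → head "hawk" (specifically "river hawk"), modifier "noon".
"river hawk" → head "hawk", modifier "river".
So the structure is [[mountain [solstice [valley [noon [river hawk]]]]] fisher].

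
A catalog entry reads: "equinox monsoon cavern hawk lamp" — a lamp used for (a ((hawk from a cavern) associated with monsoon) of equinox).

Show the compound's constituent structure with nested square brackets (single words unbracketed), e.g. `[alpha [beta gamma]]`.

[[equinox [monsoon [cavern hawk]]] lamp]

At the top level: head "lamp"; modifier "equinox monsoon cavern hawk".
Within "equinox monsoon cavern hawk", the head is "hawk" (specifically "monsoon cavern hawk") and the modifier is "equinox".
Within "monsoon cavern hawk", the head is "hawk" (specifically "cavern hawk") and the modifier is "monsoon".
Within "cavern hawk", the head is "hawk" and the modifier is "cavern".
So the structure is [[equinox [monsoon [cavern hawk]]] lamp].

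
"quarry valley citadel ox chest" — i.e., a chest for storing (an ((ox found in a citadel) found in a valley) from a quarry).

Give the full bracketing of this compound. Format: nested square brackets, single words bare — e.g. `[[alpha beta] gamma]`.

At the top level: head "chest"; modifier "quarry valley citadel ox".
Within "quarry valley citadel ox", the head is "ox" (specifically "valley citadel ox") and the modifier is "quarry".
Within "valley citadel ox", the head is "ox" (specifically "citadel ox") and the modifier is "valley".
Within "citadel ox", the head is "ox" and the modifier is "citadel".
Putting it together: [[quarry [valley [citadel ox]]] chest].

[[quarry [valley [citadel ox]]] chest]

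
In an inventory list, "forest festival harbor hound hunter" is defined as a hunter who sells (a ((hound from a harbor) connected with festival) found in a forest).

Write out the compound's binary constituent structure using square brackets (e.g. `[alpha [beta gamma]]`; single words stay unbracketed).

[[forest [festival [harbor hound]]] hunter]

Whole compound: head "hunter", modifier "forest festival harbor hound".
Inside "forest festival harbor hound": head "hound" (specifically "festival harbor hound"), modifier "forest".
Inside "festival harbor hound": head "hound" (specifically "harbor hound"), modifier "festival".
Inside "harbor hound": head "hound", modifier "harbor".
Assembled: [[forest [festival [harbor hound]]] hunter].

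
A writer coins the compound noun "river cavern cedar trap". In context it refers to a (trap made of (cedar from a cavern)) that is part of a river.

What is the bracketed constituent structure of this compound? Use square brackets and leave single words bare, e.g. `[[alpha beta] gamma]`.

[river [[cavern cedar] trap]]

The outermost head in the paraphrase is "trap" (specifically "cavern cedar trap"), modified by "river".
"cavern cedar trap" → head "trap", modifier "cavern cedar".
"cavern cedar" → head "cedar", modifier "cavern".
Assembled: [river [[cavern cedar] trap]].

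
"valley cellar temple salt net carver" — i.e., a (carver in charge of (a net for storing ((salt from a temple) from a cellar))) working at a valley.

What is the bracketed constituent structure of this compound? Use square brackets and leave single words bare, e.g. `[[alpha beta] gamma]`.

At the top level: head "carver" (specifically "cellar temple salt net carver"); modifier "valley".
Within "cellar temple salt net carver", the head is "carver" and the modifier is "cellar temple salt net".
Within "cellar temple salt net", the head is "net" and the modifier is "cellar temple salt".
Within "cellar temple salt", the head is "salt" (specifically "temple salt") and the modifier is "cellar".
Within "temple salt", the head is "salt" and the modifier is "temple".
Assembled: [valley [[[cellar [temple salt]] net] carver]].

[valley [[[cellar [temple salt]] net] carver]]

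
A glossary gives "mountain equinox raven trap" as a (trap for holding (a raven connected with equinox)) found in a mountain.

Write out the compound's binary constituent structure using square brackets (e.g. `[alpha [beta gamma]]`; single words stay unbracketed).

[mountain [[equinox raven] trap]]

At the top level: head "trap" (specifically "equinox raven trap"); modifier "mountain".
Inside "equinox raven trap": head "trap", modifier "equinox raven".
Inside "equinox raven": head "raven", modifier "equinox".
Putting it together: [mountain [[equinox raven] trap]].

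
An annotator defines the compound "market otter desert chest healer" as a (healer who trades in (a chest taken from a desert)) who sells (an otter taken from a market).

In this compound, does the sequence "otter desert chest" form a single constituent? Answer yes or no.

no

The top-level split is [market otter] [desert chest healer]; the full structure is [[market otter] [[desert chest] healer]].
"otter desert chest" straddles a constituent boundary, so it is not a single unit.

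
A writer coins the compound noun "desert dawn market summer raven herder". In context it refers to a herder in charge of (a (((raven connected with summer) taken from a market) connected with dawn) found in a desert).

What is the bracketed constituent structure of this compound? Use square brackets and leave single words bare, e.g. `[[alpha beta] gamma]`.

Whole compound: head "herder", modifier "desert dawn market summer raven".
Inside "desert dawn market summer raven": head "raven" (specifically "dawn market summer raven"), modifier "desert".
Inside "dawn market summer raven": head "raven" (specifically "market summer raven"), modifier "dawn".
Inside "market summer raven": head "raven" (specifically "summer raven"), modifier "market".
Inside "summer raven": head "raven", modifier "summer".
So the structure is [[desert [dawn [market [summer raven]]]] herder].

[[desert [dawn [market [summer raven]]]] herder]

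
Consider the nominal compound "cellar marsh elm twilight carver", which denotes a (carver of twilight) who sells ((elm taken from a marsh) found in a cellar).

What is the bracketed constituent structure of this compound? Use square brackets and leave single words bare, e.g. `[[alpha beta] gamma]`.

Overall it is a kind of carver (specifically "twilight carver"); the modifier is "cellar marsh elm".
Inside "cellar marsh elm": head "elm" (specifically "marsh elm"), modifier "cellar".
Inside "marsh elm": head "elm", modifier "marsh".
Inside "twilight carver": head "carver", modifier "twilight".
So the structure is [[cellar [marsh elm]] [twilight carver]].

[[cellar [marsh elm]] [twilight carver]]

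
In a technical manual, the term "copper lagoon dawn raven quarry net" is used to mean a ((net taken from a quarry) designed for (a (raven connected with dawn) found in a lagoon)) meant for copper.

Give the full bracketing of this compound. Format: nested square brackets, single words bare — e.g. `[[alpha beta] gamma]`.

Whole compound: head "net" (specifically "lagoon dawn raven quarry net"), modifier "copper".
Within "lagoon dawn raven quarry net", the head is "net" (specifically "quarry net") and the modifier is "lagoon dawn raven".
Within "lagoon dawn raven", the head is "raven" (specifically "dawn raven") and the modifier is "lagoon".
Within "dawn raven", the head is "raven" and the modifier is "dawn".
Within "quarry net", the head is "net" and the modifier is "quarry".
Assembled: [copper [[lagoon [dawn raven]] [quarry net]]].

[copper [[lagoon [dawn raven]] [quarry net]]]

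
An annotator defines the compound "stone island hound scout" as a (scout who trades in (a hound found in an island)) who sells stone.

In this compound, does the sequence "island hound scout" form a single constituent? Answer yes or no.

The paraphrase groups the words so that "island hound scout" is one unit: it corresponds to a single parenthesized sub-phrase.
The full structure is [stone [[island hound] scout]], in which [island hound scout] is a constituent.

yes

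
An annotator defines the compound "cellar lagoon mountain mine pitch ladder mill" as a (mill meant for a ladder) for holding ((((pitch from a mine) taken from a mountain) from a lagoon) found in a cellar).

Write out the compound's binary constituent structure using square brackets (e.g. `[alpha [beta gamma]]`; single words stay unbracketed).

Whole compound: head "mill" (specifically "ladder mill"), modifier "cellar lagoon mountain mine pitch".
Within "cellar lagoon mountain mine pitch", the head is "pitch" (specifically "lagoon mountain mine pitch") and the modifier is "cellar".
Within "lagoon mountain mine pitch", the head is "pitch" (specifically "mountain mine pitch") and the modifier is "lagoon".
Within "mountain mine pitch", the head is "pitch" (specifically "mine pitch") and the modifier is "mountain".
Within "mine pitch", the head is "pitch" and the modifier is "mine".
Within "ladder mill", the head is "mill" and the modifier is "ladder".
Putting it together: [[cellar [lagoon [mountain [mine pitch]]]] [ladder mill]].

[[cellar [lagoon [mountain [mine pitch]]]] [ladder mill]]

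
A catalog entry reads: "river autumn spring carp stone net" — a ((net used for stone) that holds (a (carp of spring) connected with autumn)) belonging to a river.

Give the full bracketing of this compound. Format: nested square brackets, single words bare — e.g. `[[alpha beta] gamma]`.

Overall it is a kind of net (specifically "autumn spring carp stone net"); the modifier is "river".
"autumn spring carp stone net" → head "net" (specifically "stone net"), modifier "autumn spring carp".
"autumn spring carp" → head "carp" (specifically "spring carp"), modifier "autumn".
"spring carp" → head "carp", modifier "spring".
"stone net" → head "net", modifier "stone".
Assembled: [river [[autumn [spring carp]] [stone net]]].

[river [[autumn [spring carp]] [stone net]]]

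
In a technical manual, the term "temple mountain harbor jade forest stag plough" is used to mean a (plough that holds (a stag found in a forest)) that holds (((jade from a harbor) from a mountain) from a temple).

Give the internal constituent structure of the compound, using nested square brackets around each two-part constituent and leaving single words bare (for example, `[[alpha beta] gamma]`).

[[temple [mountain [harbor jade]]] [[forest stag] plough]]

The outermost head in the paraphrase is "plough" (specifically "forest stag plough"), modified by "temple mountain harbor jade".
"temple mountain harbor jade" → head "jade" (specifically "mountain harbor jade"), modifier "temple".
"mountain harbor jade" → head "jade" (specifically "harbor jade"), modifier "mountain".
"harbor jade" → head "jade", modifier "harbor".
"forest stag plough" → head "plough", modifier "forest stag".
"forest stag" → head "stag", modifier "forest".
Assembled: [[temple [mountain [harbor jade]]] [[forest stag] plough]].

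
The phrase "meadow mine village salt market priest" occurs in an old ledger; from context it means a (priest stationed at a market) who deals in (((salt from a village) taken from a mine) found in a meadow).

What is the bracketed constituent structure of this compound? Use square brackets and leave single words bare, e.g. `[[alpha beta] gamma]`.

[[meadow [mine [village salt]]] [market priest]]

The outermost head in the paraphrase is "priest" (specifically "market priest"), modified by "meadow mine village salt".
"meadow mine village salt" → head "salt" (specifically "mine village salt"), modifier "meadow".
"mine village salt" → head "salt" (specifically "village salt"), modifier "mine".
"village salt" → head "salt", modifier "village".
"market priest" → head "priest", modifier "market".
Assembled: [[meadow [mine [village salt]]] [market priest]].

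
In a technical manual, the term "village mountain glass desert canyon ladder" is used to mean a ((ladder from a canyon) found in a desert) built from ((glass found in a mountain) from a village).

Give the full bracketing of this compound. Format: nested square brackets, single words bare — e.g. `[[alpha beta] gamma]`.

Whole compound: head "ladder" (specifically "desert canyon ladder"), modifier "village mountain glass".
Within "village mountain glass", the head is "glass" (specifically "mountain glass") and the modifier is "village".
Within "mountain glass", the head is "glass" and the modifier is "mountain".
Within "desert canyon ladder", the head is "ladder" (specifically "canyon ladder") and the modifier is "desert".
Within "canyon ladder", the head is "ladder" and the modifier is "canyon".
Assembled: [[village [mountain glass]] [desert [canyon ladder]]].

[[village [mountain glass]] [desert [canyon ladder]]]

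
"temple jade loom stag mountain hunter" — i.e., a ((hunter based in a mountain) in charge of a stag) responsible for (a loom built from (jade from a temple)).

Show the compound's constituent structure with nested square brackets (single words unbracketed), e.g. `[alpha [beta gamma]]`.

At the top level: head "hunter" (specifically "stag mountain hunter"); modifier "temple jade loom".
Within "temple jade loom", the head is "loom" and the modifier is "temple jade".
Within "temple jade", the head is "jade" and the modifier is "temple".
Within "stag mountain hunter", the head is "hunter" (specifically "mountain hunter") and the modifier is "stag".
Within "mountain hunter", the head is "hunter" and the modifier is "mountain".
So the structure is [[[temple jade] loom] [stag [mountain hunter]]].

[[[temple jade] loom] [stag [mountain hunter]]]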